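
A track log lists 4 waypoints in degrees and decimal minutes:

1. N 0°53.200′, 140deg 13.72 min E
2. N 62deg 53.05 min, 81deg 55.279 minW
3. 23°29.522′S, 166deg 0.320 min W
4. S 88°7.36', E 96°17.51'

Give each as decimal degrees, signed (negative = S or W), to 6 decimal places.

1. 0.886667, 140.228667
2. 62.884167, -81.921317
3. -23.492033, -166.005333
4. -88.122667, 96.291833

Point 1:
  φ: 53.2′ = 0.886667°; total 0.8866667
  N → positive
  Lon: 140 + 13.72/60 = 140.2286667
  E ⇒ keep positive
Point 2:
  Lat: 62 + 53.05/60 = 62.8841667
  N → positive
  Lon: 81 + 55.279/60 = 81.9213167
  W → negative
Point 3:
  Lat: 23 + 29.522/60 = 23.4920333
  hemisphere S, so the sign is −
  Longitude: 0.32′ = 0.005333°; total 166.0053333
  W → negative
Point 4:
  Latitude: 88 + 7.36/60 = 88.1226667
  S → negative
  Lon: 17.51′ = 0.291833°; total 96.2918333
  E ⇒ keep positive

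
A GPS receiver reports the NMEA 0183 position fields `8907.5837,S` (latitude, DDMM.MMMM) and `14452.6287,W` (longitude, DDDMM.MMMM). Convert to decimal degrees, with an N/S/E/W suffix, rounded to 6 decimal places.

89.126395° S, 144.877145° W

φ: degrees = first 2 digits = 89, minutes = 7.5837; 89 + 7.5837/60 = 89.1263950
λ: degrees = first 3 digits = 144, minutes = 52.6287; 144 + 52.6287/60 = 144.8771450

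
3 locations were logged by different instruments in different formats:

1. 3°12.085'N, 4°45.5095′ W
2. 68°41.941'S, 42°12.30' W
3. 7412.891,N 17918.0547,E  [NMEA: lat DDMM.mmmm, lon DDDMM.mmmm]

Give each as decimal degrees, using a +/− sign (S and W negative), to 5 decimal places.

1. 3.20142, -4.75849
2. -68.69902, -42.20500
3. 74.21485, 179.30091

Point 1:
  Latitude: 12.085′ = 0.201417°; total 3.201417
  N ⇒ keep positive
  Lon: 45.5095′ = 0.758492°; total 4.758492
  W → negative
Point 2:
  φ: 41.941′ = 0.699017°; total 68.699017
  S → negative
  λ: 42 + 12.3/60 = 42.205000
  hemisphere W, so the sign is −
Point 3:
  Lat: degrees = first 2 digits = 74, minutes = 12.891; 74 + 12.891/60 = 74.214850
  N ⇒ keep positive
  Lon: degrees = first 3 digits = 179, minutes = 18.0547; 179 + 18.0547/60 = 179.300912
  E ⇒ keep positive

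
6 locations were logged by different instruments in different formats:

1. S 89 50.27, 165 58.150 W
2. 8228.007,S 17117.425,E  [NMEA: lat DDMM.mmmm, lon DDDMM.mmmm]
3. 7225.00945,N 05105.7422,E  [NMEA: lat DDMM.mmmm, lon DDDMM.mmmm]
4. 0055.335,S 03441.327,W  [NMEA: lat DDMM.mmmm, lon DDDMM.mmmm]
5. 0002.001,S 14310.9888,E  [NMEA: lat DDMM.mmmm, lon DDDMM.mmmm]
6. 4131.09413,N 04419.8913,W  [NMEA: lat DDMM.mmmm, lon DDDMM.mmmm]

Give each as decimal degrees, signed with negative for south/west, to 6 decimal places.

Point 1:
  Latitude: 89 + 50.27/60 = 89.8378333
  S ⇒ negate
  λ: 165 + 58.15/60 = 165.9691667
  W → negative
Point 2:
  Lat: degrees = first 2 digits = 82, minutes = 28.007; 82 + 28.007/60 = 82.4667833
  hemisphere S, so the sign is −
  Longitude: split at 3 digits → 171° and 17.425′; 171 + 17.425/60 = 171.2904167
  E ⇒ keep positive
Point 3:
  Lat: split at 2 digits → 72° and 25.00945′; 72 + 25.00945/60 = 72.4168242
  N → positive
  λ: degrees = first 3 digits = 51, minutes = 5.7422; 51 + 5.7422/60 = 51.0957033
  E ⇒ keep positive
Point 4:
  Latitude: degrees = first 2 digits = 0, minutes = 55.335; 0 + 55.335/60 = 0.9222500
  hemisphere S, so the sign is −
  λ: degrees = first 3 digits = 34, minutes = 41.327; 34 + 41.327/60 = 34.6887833
  W → negative
Point 5:
  φ: split at 2 digits → 00° and 2.001′; 0 + 2.001/60 = 0.0333500
  S ⇒ negate
  Longitude: degrees = first 3 digits = 143, minutes = 10.9888; 143 + 10.9888/60 = 143.1831467
  E ⇒ keep positive
Point 6:
  Lat: split at 2 digits → 41° and 31.09413′; 41 + 31.09413/60 = 41.5182355
  N ⇒ keep positive
  Longitude: split at 3 digits → 044° and 19.8913′; 44 + 19.8913/60 = 44.3315217
  hemisphere W, so the sign is −

1. -89.837833, -165.969167
2. -82.466783, 171.290417
3. 72.416824, 51.095703
4. -0.922250, -34.688783
5. -0.033350, 143.183147
6. 41.518236, -44.331522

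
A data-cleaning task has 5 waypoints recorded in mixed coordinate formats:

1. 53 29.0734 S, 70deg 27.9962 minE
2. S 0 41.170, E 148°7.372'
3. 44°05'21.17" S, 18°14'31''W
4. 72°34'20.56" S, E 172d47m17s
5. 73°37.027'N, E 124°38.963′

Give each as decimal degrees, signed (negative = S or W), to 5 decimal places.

1. -53.48456, 70.46660
2. -0.68617, 148.12287
3. -44.08921, -18.24194
4. -72.57238, 172.78806
5. 73.61712, 124.64938

Point 1:
  Latitude: 29.0734′ = 0.484557°; total 53.484557
  S ⇒ negate
  Lon: 70 + 27.9962/60 = 70.466603
  E ⇒ keep positive
Point 2:
  Latitude: 0 + 41.17/60 = 0.686167
  S ⇒ negate
  Longitude: 7.372′ = 0.122867°; total 148.122867
  E ⇒ keep positive
Point 3:
  Latitude: 44 + 5/60 + 21.17/3600 = 44.089214
  S ⇒ negate
  Lon: 14′ + 31″ = 14.51667′; 18 + 14.51667/60 = 18.241944
  hemisphere W, so the sign is −
Point 4:
  φ: 72 + 34/60 + 20.56/3600 = 72.572378
  S ⇒ negate
  Longitude: 47′ + 17″ = 47.28333′; 172 + 47.28333/60 = 172.788056
  E ⇒ keep positive
Point 5:
  Latitude: 37.027′ = 0.617117°; total 73.617117
  N → positive
  Longitude: 38.963′ = 0.649383°; total 124.649383
  E → positive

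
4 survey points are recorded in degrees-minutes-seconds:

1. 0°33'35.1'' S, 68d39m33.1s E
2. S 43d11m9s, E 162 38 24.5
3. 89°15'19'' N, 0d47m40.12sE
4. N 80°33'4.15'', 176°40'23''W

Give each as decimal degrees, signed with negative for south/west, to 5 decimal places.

1. -0.55975, 68.65919
2. -43.18583, 162.64014
3. 89.25528, 0.79448
4. 80.55115, -176.67306

Point 1:
  Lat: 0 + 33/60 + 35.1/3600 = 0.559750
  S ⇒ negate
  λ: 68 + 39/60 + 33.1/3600 = 68.659194
  E ⇒ keep positive
Point 2:
  Latitude: 43 + 11/60 + 9/3600 = 43.185833
  S → negative
  Longitude: 38′ + 24.5″ = 38.40833′; 162 + 38.40833/60 = 162.640139
  E → positive
Point 3:
  Lat: 89 + 15/60 + 19/3600 = 89.255278
  N → positive
  Lon: 0 + 47/60 + 40.12/3600 = 0.794478
  E ⇒ keep positive
Point 4:
  Latitude: 33′ + 4.15″ = 33.06917′; 80 + 33.06917/60 = 80.551153
  N → positive
  λ: 40′ + 23″ = 40.38333′; 176 + 40.38333/60 = 176.673056
  W → negative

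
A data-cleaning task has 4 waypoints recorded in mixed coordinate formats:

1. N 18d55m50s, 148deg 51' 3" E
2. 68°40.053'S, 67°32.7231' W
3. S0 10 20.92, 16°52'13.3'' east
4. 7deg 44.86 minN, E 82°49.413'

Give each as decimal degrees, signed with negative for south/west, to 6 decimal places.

Point 1:
  Latitude: 55′ + 50″ = 55.83333′; 18 + 55.83333/60 = 18.9305556
  N → positive
  Lon: 148 + 51/60 + 3/3600 = 148.8508333
  E → positive
Point 2:
  φ: 68 + 40.053/60 = 68.6675500
  hemisphere S, so the sign is −
  λ: 67 + 32.7231/60 = 67.5453850
  hemisphere W, so the sign is −
Point 3:
  Latitude: 0 + 10/60 + 20.92/3600 = 0.1724778
  hemisphere S, so the sign is −
  λ: 16° + 52/60 + 13.3/3600 = 16 + 0.866667 + 0.003694 = 16.8703611
  E ⇒ keep positive
Point 4:
  φ: 44.86′ = 0.747667°; total 7.7476667
  N ⇒ keep positive
  Longitude: 82 + 49.413/60 = 82.8235500
  E → positive

1. 18.930556, 148.850833
2. -68.667550, -67.545385
3. -0.172478, 16.870361
4. 7.747667, 82.823550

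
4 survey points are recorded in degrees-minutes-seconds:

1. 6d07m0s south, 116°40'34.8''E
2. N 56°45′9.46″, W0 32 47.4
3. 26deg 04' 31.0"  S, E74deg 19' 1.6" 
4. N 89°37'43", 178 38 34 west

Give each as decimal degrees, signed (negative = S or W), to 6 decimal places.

1. -6.116667, 116.676333
2. 56.752628, -0.546500
3. -26.075278, 74.317111
4. 89.628611, -178.642778

Point 1:
  Lat: 6° + 7/60 + 0/3600 = 6 + 0.116667 + 0.000000 = 6.1166667
  S ⇒ negate
  Longitude: 116 + 40/60 + 34.8/3600 = 116.6763333
  E ⇒ keep positive
Point 2:
  Latitude: 56° + 45/60 + 9.46/3600 = 56 + 0.750000 + 0.002628 = 56.7526278
  N → positive
  Lon: 0 + 32/60 + 47.4/3600 = 0.5465000
  hemisphere W, so the sign is −
Point 3:
  φ: 4′ + 31″ = 4.51667′; 26 + 4.51667/60 = 26.0752778
  S → negative
  Longitude: 19′ + 1.6″ = 19.02667′; 74 + 19.02667/60 = 74.3171111
  E ⇒ keep positive
Point 4:
  Latitude: 37′ + 43″ = 37.71667′; 89 + 37.71667/60 = 89.6286111
  N ⇒ keep positive
  λ: 38′ + 34″ = 38.56667′; 178 + 38.56667/60 = 178.6427778
  W → negative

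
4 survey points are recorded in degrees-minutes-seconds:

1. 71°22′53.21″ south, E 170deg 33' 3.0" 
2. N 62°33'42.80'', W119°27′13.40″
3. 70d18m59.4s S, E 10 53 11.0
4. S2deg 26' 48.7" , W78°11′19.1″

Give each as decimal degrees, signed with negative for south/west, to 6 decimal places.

1. -71.381447, 170.550833
2. 62.561889, -119.453722
3. -70.316500, 10.886389
4. -2.446861, -78.188639

Point 1:
  φ: 71° + 22/60 + 53.21/3600 = 71 + 0.366667 + 0.014781 = 71.3814472
  S → negative
  λ: 170° + 33/60 + 3/3600 = 170 + 0.550000 + 0.000833 = 170.5508333
  E → positive
Point 2:
  Latitude: 62 + 33/60 + 42.8/3600 = 62.5618889
  N ⇒ keep positive
  λ: 119° + 27/60 + 13.4/3600 = 119 + 0.450000 + 0.003722 = 119.4537222
  W → negative
Point 3:
  Latitude: 70 + 18/60 + 59.4/3600 = 70.3165000
  hemisphere S, so the sign is −
  λ: 53′ + 11″ = 53.18333′; 10 + 53.18333/60 = 10.8863889
  E → positive
Point 4:
  Latitude: 26′ + 48.7″ = 26.81167′; 2 + 26.81167/60 = 2.4468611
  S ⇒ negate
  Lon: 78° + 11/60 + 19.1/3600 = 78 + 0.183333 + 0.005306 = 78.1886389
  W ⇒ negate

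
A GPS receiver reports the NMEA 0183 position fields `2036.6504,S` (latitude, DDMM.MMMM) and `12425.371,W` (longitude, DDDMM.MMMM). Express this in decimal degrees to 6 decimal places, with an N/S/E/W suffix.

20.610840° S, 124.422850° W

Latitude: split at 2 digits → 20° and 36.6504′; 20 + 36.6504/60 = 20.6108400
Lon: degrees = first 3 digits = 124, minutes = 25.371; 124 + 25.371/60 = 124.4228500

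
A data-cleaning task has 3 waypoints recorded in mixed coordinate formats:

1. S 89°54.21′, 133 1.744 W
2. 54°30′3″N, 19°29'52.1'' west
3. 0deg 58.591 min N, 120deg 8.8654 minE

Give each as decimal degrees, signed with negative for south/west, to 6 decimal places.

Point 1:
  φ: 89 + 54.21/60 = 89.9035000
  hemisphere S, so the sign is −
  λ: 1.744′ = 0.029067°; total 133.0290667
  hemisphere W, so the sign is −
Point 2:
  φ: 54 + 30/60 + 3/3600 = 54.5008333
  N ⇒ keep positive
  λ: 19 + 29/60 + 52.1/3600 = 19.4978056
  W → negative
Point 3:
  φ: 58.591′ = 0.976517°; total 0.9765167
  N ⇒ keep positive
  Lon: 8.8654′ = 0.147757°; total 120.1477567
  E → positive

1. -89.903500, -133.029067
2. 54.500833, -19.497806
3. 0.976517, 120.147757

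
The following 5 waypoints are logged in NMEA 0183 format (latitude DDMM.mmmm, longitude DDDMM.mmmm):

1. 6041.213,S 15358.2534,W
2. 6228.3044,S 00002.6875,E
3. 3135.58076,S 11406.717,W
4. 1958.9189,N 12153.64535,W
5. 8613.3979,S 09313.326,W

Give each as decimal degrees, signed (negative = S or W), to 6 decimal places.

Point 1:
  Lat: degrees = first 2 digits = 60, minutes = 41.213; 60 + 41.213/60 = 60.6868833
  hemisphere S, so the sign is −
  Lon: degrees = first 3 digits = 153, minutes = 58.2534; 153 + 58.2534/60 = 153.9708900
  W → negative
Point 2:
  Lat: split at 2 digits → 62° and 28.3044′; 62 + 28.3044/60 = 62.4717400
  hemisphere S, so the sign is −
  λ: degrees = first 3 digits = 0, minutes = 2.6875; 0 + 2.6875/60 = 0.0447917
  E → positive
Point 3:
  φ: degrees = first 2 digits = 31, minutes = 35.58076; 31 + 35.58076/60 = 31.5930127
  hemisphere S, so the sign is −
  λ: degrees = first 3 digits = 114, minutes = 6.717; 114 + 6.717/60 = 114.1119500
  W → negative
Point 4:
  Latitude: split at 2 digits → 19° and 58.9189′; 19 + 58.9189/60 = 19.9819817
  N → positive
  Longitude: split at 3 digits → 121° and 53.64535′; 121 + 53.64535/60 = 121.8940892
  W ⇒ negate
Point 5:
  Lat: degrees = first 2 digits = 86, minutes = 13.3979; 86 + 13.3979/60 = 86.2232983
  S ⇒ negate
  Longitude: split at 3 digits → 093° and 13.326′; 93 + 13.326/60 = 93.2221000
  hemisphere W, so the sign is −

1. -60.686883, -153.970890
2. -62.471740, 0.044792
3. -31.593013, -114.111950
4. 19.981982, -121.894089
5. -86.223298, -93.222100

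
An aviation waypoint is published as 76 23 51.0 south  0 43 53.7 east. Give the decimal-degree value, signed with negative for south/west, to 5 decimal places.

Latitude: 76° + 23/60 + 51/3600 = 76 + 0.383333 + 0.014167 = 76.397500
hemisphere S, so the sign is −
Longitude: 0 + 43/60 + 53.7/3600 = 0.731583
E ⇒ keep positive

-76.39750, 0.73158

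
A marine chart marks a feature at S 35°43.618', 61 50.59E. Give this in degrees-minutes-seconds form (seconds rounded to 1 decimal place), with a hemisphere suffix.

φ: 43.61800′ → 43′ and 0.61800 × 60 = 37.080″
Lon: 50.59000′ → 50′ and 0.59000 × 60 = 35.400″

35°43′37.1″ S, 61°50′35.4″ E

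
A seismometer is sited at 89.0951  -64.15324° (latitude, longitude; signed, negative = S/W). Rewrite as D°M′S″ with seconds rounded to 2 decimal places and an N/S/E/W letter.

Lat: 0.095100° → 5.70600′; 0.70600 × 60 = 42.3600″
Longitude is negative → W; |value| = 64.153240
λ: 0.153240 × 60 = 9.19440′ → 9′, remainder × 60 = 11.6640″

89°05′42.36″ N, 64°09′11.66″ W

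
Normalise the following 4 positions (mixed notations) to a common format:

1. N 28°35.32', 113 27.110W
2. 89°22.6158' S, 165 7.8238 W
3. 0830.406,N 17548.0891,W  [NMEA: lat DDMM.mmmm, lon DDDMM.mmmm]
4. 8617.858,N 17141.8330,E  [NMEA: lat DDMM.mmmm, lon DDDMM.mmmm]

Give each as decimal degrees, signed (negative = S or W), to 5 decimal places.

1. 28.58867, -113.45183
2. -89.37693, -165.13040
3. 8.50677, -175.80149
4. 86.29763, 171.69722

Point 1:
  Lat: 35.32′ = 0.588667°; total 28.588667
  N ⇒ keep positive
  Longitude: 113 + 27.11/60 = 113.451833
  hemisphere W, so the sign is −
Point 2:
  φ: 89 + 22.6158/60 = 89.376930
  hemisphere S, so the sign is −
  Longitude: 165 + 7.8238/60 = 165.130397
  hemisphere W, so the sign is −
Point 3:
  φ: degrees = first 2 digits = 8, minutes = 30.406; 8 + 30.406/60 = 8.506767
  N → positive
  Lon: split at 3 digits → 175° and 48.0891′; 175 + 48.0891/60 = 175.801485
  W → negative
Point 4:
  φ: degrees = first 2 digits = 86, minutes = 17.858; 86 + 17.858/60 = 86.297633
  N ⇒ keep positive
  Lon: split at 3 digits → 171° and 41.833′; 171 + 41.833/60 = 171.697217
  E → positive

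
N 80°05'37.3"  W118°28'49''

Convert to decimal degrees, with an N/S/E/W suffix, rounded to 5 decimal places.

Lat: 80 + 5/60 + 37.3/3600 = 80.093694
Lon: 118 + 28/60 + 49/3600 = 118.480278

80.09369° N, 118.48028° W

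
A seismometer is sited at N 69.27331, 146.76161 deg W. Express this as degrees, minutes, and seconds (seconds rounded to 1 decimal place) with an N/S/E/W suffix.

Lat: 0.273310° → 16.39860′; 0.39860 × 60 = 23.916″
Lon: 0.761610 × 60 = 45.69660′ → 45′, remainder × 60 = 41.796″

69°16′23.9″ N, 146°45′41.8″ W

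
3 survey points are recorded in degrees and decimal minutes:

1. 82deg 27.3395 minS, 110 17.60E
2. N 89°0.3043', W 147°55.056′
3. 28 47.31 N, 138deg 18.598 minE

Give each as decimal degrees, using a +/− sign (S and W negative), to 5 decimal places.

Point 1:
  Lat: 27.3395′ = 0.455658°; total 82.455658
  S ⇒ negate
  Longitude: 17.6′ = 0.293333°; total 110.293333
  E → positive
Point 2:
  Lat: 0.3043′ = 0.005072°; total 89.005072
  N ⇒ keep positive
  Longitude: 147 + 55.056/60 = 147.917600
  hemisphere W, so the sign is −
Point 3:
  Latitude: 47.31′ = 0.788500°; total 28.788500
  N → positive
  Longitude: 138 + 18.598/60 = 138.309967
  E → positive

1. -82.45566, 110.29333
2. 89.00507, -147.91760
3. 28.78850, 138.30997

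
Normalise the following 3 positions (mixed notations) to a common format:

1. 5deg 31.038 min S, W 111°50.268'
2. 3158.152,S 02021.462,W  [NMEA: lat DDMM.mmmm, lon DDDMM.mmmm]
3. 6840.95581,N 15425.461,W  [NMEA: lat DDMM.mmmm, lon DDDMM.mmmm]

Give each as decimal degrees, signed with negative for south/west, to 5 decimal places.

1. -5.51730, -111.83780
2. -31.96920, -20.35770
3. 68.68260, -154.42435

Point 1:
  φ: 31.038′ = 0.517300°; total 5.517300
  S ⇒ negate
  Longitude: 50.268′ = 0.837800°; total 111.837800
  W ⇒ negate
Point 2:
  Latitude: split at 2 digits → 31° and 58.152′; 31 + 58.152/60 = 31.969200
  S → negative
  λ: degrees = first 3 digits = 20, minutes = 21.462; 20 + 21.462/60 = 20.357700
  hemisphere W, so the sign is −
Point 3:
  Latitude: split at 2 digits → 68° and 40.95581′; 68 + 40.95581/60 = 68.682597
  N ⇒ keep positive
  Lon: degrees = first 3 digits = 154, minutes = 25.461; 154 + 25.461/60 = 154.424350
  W → negative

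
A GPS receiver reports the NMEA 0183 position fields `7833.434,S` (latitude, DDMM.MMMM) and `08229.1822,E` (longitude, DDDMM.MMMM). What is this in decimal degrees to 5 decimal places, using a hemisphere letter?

78.55723° S, 82.48637° E

φ: degrees = first 2 digits = 78, minutes = 33.434; 78 + 33.434/60 = 78.557233
Longitude: degrees = first 3 digits = 82, minutes = 29.1822; 82 + 29.1822/60 = 82.486370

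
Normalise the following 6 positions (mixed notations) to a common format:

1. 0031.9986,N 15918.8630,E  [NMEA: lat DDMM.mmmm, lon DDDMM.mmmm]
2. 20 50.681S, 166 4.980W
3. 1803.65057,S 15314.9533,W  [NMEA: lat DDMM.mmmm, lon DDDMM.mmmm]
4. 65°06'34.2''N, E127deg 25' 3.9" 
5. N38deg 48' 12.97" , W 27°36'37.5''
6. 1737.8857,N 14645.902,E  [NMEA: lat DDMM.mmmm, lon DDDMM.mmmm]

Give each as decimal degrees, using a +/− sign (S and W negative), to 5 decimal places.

1. 0.53331, 159.31438
2. -20.84468, -166.08300
3. -18.06084, -153.24922
4. 65.10950, 127.41775
5. 38.80360, -27.61042
6. 17.63143, 146.76503

Point 1:
  Latitude: split at 2 digits → 00° and 31.9986′; 0 + 31.9986/60 = 0.533310
  N → positive
  Longitude: split at 3 digits → 159° and 18.863′; 159 + 18.863/60 = 159.314383
  E → positive
Point 2:
  Lat: 20 + 50.681/60 = 20.844683
  hemisphere S, so the sign is −
  Lon: 166 + 4.98/60 = 166.083000
  hemisphere W, so the sign is −
Point 3:
  Lat: split at 2 digits → 18° and 3.65057′; 18 + 3.65057/60 = 18.060843
  S ⇒ negate
  λ: split at 3 digits → 153° and 14.9533′; 153 + 14.9533/60 = 153.249222
  hemisphere W, so the sign is −
Point 4:
  φ: 6′ + 34.2″ = 6.57000′; 65 + 6.57000/60 = 65.109500
  N → positive
  Longitude: 25′ + 3.9″ = 25.06500′; 127 + 25.06500/60 = 127.417750
  E → positive
Point 5:
  φ: 48′ + 12.97″ = 48.21617′; 38 + 48.21617/60 = 38.803603
  N → positive
  λ: 27 + 36/60 + 37.5/3600 = 27.610417
  hemisphere W, so the sign is −
Point 6:
  φ: split at 2 digits → 17° and 37.8857′; 17 + 37.8857/60 = 17.631428
  N ⇒ keep positive
  λ: degrees = first 3 digits = 146, minutes = 45.902; 146 + 45.902/60 = 146.765033
  E → positive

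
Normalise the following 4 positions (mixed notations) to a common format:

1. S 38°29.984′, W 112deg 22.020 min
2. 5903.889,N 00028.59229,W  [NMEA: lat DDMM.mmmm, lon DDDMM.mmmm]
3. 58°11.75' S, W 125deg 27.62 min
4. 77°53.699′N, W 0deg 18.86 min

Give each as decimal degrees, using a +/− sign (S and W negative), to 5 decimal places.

Point 1:
  φ: 29.984′ = 0.499733°; total 38.499733
  S ⇒ negate
  λ: 112 + 22.02/60 = 112.367000
  W ⇒ negate
Point 2:
  Latitude: degrees = first 2 digits = 59, minutes = 3.889; 59 + 3.889/60 = 59.064817
  N ⇒ keep positive
  λ: degrees = first 3 digits = 0, minutes = 28.59229; 0 + 28.59229/60 = 0.476538
  W ⇒ negate
Point 3:
  Lat: 11.75′ = 0.195833°; total 58.195833
  S ⇒ negate
  Longitude: 27.62′ = 0.460333°; total 125.460333
  W ⇒ negate
Point 4:
  Latitude: 77 + 53.699/60 = 77.894983
  N → positive
  Longitude: 18.86′ = 0.314333°; total 0.314333
  W ⇒ negate

1. -38.49973, -112.36700
2. 59.06482, -0.47654
3. -58.19583, -125.46033
4. 77.89498, -0.31433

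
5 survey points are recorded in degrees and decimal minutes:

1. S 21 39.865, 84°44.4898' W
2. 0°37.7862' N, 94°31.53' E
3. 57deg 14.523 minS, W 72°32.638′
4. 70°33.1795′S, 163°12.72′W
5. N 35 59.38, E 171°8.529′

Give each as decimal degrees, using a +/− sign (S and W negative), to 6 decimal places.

1. -21.664417, -84.741497
2. 0.629770, 94.525500
3. -57.242050, -72.543967
4. -70.552992, -163.212000
5. 35.989667, 171.142150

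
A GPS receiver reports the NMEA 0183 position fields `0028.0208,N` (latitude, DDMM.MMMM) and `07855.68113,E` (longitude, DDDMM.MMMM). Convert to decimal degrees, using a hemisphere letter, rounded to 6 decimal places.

0.467013° N, 78.928019° E

Latitude: split at 2 digits → 00° and 28.0208′; 0 + 28.0208/60 = 0.4670133
λ: split at 3 digits → 078° and 55.68113′; 78 + 55.68113/60 = 78.9280188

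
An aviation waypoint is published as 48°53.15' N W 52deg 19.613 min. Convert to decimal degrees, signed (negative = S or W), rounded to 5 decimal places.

φ: 53.15′ = 0.885833°; total 48.885833
N → positive
λ: 52 + 19.613/60 = 52.326883
W → negative

48.88583, -52.32688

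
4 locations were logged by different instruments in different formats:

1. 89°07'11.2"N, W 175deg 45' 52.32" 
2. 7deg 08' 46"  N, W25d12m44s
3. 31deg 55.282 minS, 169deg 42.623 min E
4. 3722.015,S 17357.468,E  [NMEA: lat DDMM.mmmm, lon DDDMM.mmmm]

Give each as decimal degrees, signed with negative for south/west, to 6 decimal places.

Point 1:
  φ: 89° + 7/60 + 11.2/3600 = 89 + 0.116667 + 0.003111 = 89.1197778
  N ⇒ keep positive
  Longitude: 45′ + 52.32″ = 45.87200′; 175 + 45.87200/60 = 175.7645333
  W ⇒ negate
Point 2:
  Lat: 7 + 8/60 + 46/3600 = 7.1461111
  N → positive
  Lon: 12′ + 44″ = 12.73333′; 25 + 12.73333/60 = 25.2122222
  W → negative
Point 3:
  Lat: 31 + 55.282/60 = 31.9213667
  hemisphere S, so the sign is −
  Longitude: 42.623′ = 0.710383°; total 169.7103833
  E → positive
Point 4:
  Latitude: degrees = first 2 digits = 37, minutes = 22.015; 37 + 22.015/60 = 37.3669167
  S ⇒ negate
  λ: degrees = first 3 digits = 173, minutes = 57.468; 173 + 57.468/60 = 173.9578000
  E → positive

1. 89.119778, -175.764533
2. 7.146111, -25.212222
3. -31.921367, 169.710383
4. -37.366917, 173.957800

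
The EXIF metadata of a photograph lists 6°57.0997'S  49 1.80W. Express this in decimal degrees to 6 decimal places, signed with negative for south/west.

-6.951662, -49.030000

φ: 6 + 57.0997/60 = 6.9516617
hemisphere S, so the sign is −
λ: 49 + 1.8/60 = 49.0300000
hemisphere W, so the sign is −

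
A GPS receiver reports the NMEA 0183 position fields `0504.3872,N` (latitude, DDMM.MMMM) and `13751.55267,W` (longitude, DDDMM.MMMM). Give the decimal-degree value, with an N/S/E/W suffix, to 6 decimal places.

5.073120° N, 137.859211° W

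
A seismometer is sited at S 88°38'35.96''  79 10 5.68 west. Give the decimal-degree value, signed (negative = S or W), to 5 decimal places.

-88.64332, -79.16824

Latitude: 88 + 38/60 + 35.96/3600 = 88.643322
hemisphere S, so the sign is −
Lon: 10′ + 5.68″ = 10.09467′; 79 + 10.09467/60 = 79.168244
hemisphere W, so the sign is −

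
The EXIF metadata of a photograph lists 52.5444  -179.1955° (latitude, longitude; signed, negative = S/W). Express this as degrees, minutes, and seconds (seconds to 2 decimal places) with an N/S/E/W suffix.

φ: whole degrees 52; 32.66400′ → 32′ and 39.8400″
Longitude is negative → W; |value| = 179.195500
λ: 0.195500° → 11.73000′; 0.73000 × 60 = 43.8000″

52°32′39.84″ N, 179°11′43.80″ W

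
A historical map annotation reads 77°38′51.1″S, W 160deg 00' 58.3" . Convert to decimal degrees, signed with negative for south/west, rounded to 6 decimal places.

-77.647528, -160.016194

φ: 38′ + 51.1″ = 38.85167′; 77 + 38.85167/60 = 77.6475278
S ⇒ negate
Lon: 0′ + 58.3″ = 0.97167′; 160 + 0.97167/60 = 160.0161944
W ⇒ negate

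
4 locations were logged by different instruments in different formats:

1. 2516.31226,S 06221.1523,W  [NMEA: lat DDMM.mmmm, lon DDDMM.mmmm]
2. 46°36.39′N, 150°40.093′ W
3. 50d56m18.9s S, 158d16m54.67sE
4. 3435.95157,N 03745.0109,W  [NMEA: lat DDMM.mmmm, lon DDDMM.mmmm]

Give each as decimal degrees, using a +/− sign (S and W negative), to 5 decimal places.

1. -25.27187, -62.35254
2. 46.60650, -150.66822
3. -50.93858, 158.28185
4. 34.59919, -37.75018

Point 1:
  Lat: split at 2 digits → 25° and 16.31226′; 25 + 16.31226/60 = 25.271871
  S ⇒ negate
  Lon: split at 3 digits → 062° and 21.1523′; 62 + 21.1523/60 = 62.352538
  W ⇒ negate
Point 2:
  Lat: 36.39′ = 0.606500°; total 46.606500
  N → positive
  Lon: 150 + 40.093/60 = 150.668217
  hemisphere W, so the sign is −
Point 3:
  Latitude: 56′ + 18.9″ = 56.31500′; 50 + 56.31500/60 = 50.938583
  S → negative
  Lon: 158° + 16/60 + 54.67/3600 = 158 + 0.266667 + 0.015186 = 158.281853
  E ⇒ keep positive
Point 4:
  φ: degrees = first 2 digits = 34, minutes = 35.95157; 34 + 35.95157/60 = 34.599193
  N ⇒ keep positive
  Longitude: degrees = first 3 digits = 37, minutes = 45.0109; 37 + 45.0109/60 = 37.750182
  W → negative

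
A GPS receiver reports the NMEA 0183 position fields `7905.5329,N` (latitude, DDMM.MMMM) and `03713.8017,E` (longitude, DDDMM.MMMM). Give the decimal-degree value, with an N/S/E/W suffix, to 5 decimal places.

79.09222° N, 37.23003° E

Lat: split at 2 digits → 79° and 5.5329′; 79 + 5.5329/60 = 79.092215
Lon: split at 3 digits → 037° and 13.8017′; 37 + 13.8017/60 = 37.230028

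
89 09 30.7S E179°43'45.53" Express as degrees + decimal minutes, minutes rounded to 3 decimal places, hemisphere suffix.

89° 9.512′ S, 179° 43.759′ E

Lat: seconds/60 = 0.51167; minutes = 9 + 0.51167 = 9.51167
Lon: 43 + 45.53/60 = 43.75883′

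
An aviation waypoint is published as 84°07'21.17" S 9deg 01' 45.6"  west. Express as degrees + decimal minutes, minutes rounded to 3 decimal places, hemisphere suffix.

Lat: 7 + 21.17/60 = 7.35283′
Lon: 1 + 45.6/60 = 1.76000′

84° 7.353′ S, 9° 1.760′ W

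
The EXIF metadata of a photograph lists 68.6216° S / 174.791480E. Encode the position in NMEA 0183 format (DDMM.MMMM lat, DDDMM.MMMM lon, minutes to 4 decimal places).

Latitude: fractional part 0.621600 → 37.296000 minutes
λ: 174° + 0.791480 × 60 = 174° 47.488800′

6837.2960,S / 17447.4888,E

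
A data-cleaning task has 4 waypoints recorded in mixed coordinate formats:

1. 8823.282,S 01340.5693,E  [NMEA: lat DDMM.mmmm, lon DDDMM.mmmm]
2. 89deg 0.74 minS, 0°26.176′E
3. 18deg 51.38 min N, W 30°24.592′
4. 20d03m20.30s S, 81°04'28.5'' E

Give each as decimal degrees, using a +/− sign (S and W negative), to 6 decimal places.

1. -88.388033, 13.676155
2. -89.012333, 0.436267
3. 18.856333, -30.409867
4. -20.055639, 81.074583

Point 1:
  φ: degrees = first 2 digits = 88, minutes = 23.282; 88 + 23.282/60 = 88.3880333
  S → negative
  Longitude: degrees = first 3 digits = 13, minutes = 40.5693; 13 + 40.5693/60 = 13.6761550
  E → positive
Point 2:
  Lat: 89 + 0.74/60 = 89.0123333
  S → negative
  Longitude: 26.176′ = 0.436267°; total 0.4362667
  E → positive
Point 3:
  φ: 51.38′ = 0.856333°; total 18.8563333
  N ⇒ keep positive
  Lon: 24.592′ = 0.409867°; total 30.4098667
  W ⇒ negate
Point 4:
  Lat: 20 + 3/60 + 20.3/3600 = 20.0556389
  S ⇒ negate
  Longitude: 81 + 4/60 + 28.5/3600 = 81.0745833
  E → positive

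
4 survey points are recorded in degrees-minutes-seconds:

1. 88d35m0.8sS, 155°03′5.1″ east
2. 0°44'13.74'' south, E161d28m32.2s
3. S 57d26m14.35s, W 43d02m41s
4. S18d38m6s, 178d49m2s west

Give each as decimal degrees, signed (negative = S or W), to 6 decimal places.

Point 1:
  Lat: 88° + 35/60 + 0.8/3600 = 88 + 0.583333 + 0.000222 = 88.5835556
  S → negative
  λ: 155 + 3/60 + 5.1/3600 = 155.0514167
  E ⇒ keep positive
Point 2:
  φ: 44′ + 13.74″ = 44.22900′; 0 + 44.22900/60 = 0.7371500
  S → negative
  λ: 28′ + 32.2″ = 28.53667′; 161 + 28.53667/60 = 161.4756111
  E → positive
Point 3:
  Latitude: 26′ + 14.35″ = 26.23917′; 57 + 26.23917/60 = 57.4373194
  S → negative
  λ: 43 + 2/60 + 41/3600 = 43.0447222
  W ⇒ negate
Point 4:
  Latitude: 18° + 38/60 + 6/3600 = 18 + 0.633333 + 0.001667 = 18.6350000
  S → negative
  Lon: 178° + 49/60 + 2/3600 = 178 + 0.816667 + 0.000556 = 178.8172222
  W → negative

1. -88.583556, 155.051417
2. -0.737150, 161.475611
3. -57.437319, -43.044722
4. -18.635000, -178.817222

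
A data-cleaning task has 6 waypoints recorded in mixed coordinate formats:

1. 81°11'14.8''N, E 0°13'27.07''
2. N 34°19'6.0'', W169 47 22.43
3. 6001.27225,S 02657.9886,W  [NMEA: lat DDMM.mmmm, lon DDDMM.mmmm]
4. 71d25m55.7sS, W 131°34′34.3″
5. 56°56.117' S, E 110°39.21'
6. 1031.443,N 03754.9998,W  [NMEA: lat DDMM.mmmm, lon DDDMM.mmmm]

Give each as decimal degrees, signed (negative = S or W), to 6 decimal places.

1. 81.187444, 0.224186
2. 34.318333, -169.789564
3. -60.021204, -26.966477
4. -71.432139, -131.576194
5. -56.935283, 110.653500
6. 10.524050, -37.916663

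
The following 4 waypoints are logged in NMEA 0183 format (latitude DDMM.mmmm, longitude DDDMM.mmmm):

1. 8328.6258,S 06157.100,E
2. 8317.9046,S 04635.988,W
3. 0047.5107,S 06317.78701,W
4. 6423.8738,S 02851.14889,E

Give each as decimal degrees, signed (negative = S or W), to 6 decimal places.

1. -83.477097, 61.951667
2. -83.298410, -46.599800
3. -0.791845, -63.296450
4. -64.397897, 28.852482

Point 1:
  φ: split at 2 digits → 83° and 28.6258′; 83 + 28.6258/60 = 83.4770967
  hemisphere S, so the sign is −
  Lon: degrees = first 3 digits = 61, minutes = 57.1; 61 + 57.1/60 = 61.9516667
  E ⇒ keep positive
Point 2:
  φ: degrees = first 2 digits = 83, minutes = 17.9046; 83 + 17.9046/60 = 83.2984100
  hemisphere S, so the sign is −
  Longitude: degrees = first 3 digits = 46, minutes = 35.988; 46 + 35.988/60 = 46.5998000
  W ⇒ negate
Point 3:
  φ: degrees = first 2 digits = 0, minutes = 47.5107; 0 + 47.5107/60 = 0.7918450
  S → negative
  Longitude: split at 3 digits → 063° and 17.78701′; 63 + 17.78701/60 = 63.2964502
  W ⇒ negate
Point 4:
  Latitude: degrees = first 2 digits = 64, minutes = 23.8738; 64 + 23.8738/60 = 64.3978967
  S → negative
  Longitude: split at 3 digits → 028° and 51.14889′; 28 + 51.14889/60 = 28.8524815
  E ⇒ keep positive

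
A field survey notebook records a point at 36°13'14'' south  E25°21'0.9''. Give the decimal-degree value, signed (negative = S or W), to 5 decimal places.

-36.22056, 25.35025

φ: 13′ + 14″ = 13.23333′; 36 + 13.23333/60 = 36.220556
S → negative
Longitude: 25° + 21/60 + 0.9/3600 = 25 + 0.350000 + 0.000250 = 25.350250
E ⇒ keep positive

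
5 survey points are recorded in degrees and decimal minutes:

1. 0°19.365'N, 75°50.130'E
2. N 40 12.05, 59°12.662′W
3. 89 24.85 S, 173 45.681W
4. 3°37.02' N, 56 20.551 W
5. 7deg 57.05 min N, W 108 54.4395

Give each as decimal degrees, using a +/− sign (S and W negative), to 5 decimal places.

1. 0.32275, 75.83550
2. 40.20083, -59.21103
3. -89.41417, -173.76135
4. 3.61700, -56.34252
5. 7.95083, -108.90733

Point 1:
  φ: 19.365′ = 0.322750°; total 0.322750
  N → positive
  Lon: 50.13′ = 0.835500°; total 75.835500
  E → positive
Point 2:
  Latitude: 40 + 12.05/60 = 40.200833
  N ⇒ keep positive
  Lon: 12.662′ = 0.211033°; total 59.211033
  W → negative
Point 3:
  Lat: 24.85′ = 0.414167°; total 89.414167
  hemisphere S, so the sign is −
  λ: 173 + 45.681/60 = 173.761350
  hemisphere W, so the sign is −
Point 4:
  Lat: 37.02′ = 0.617000°; total 3.617000
  N ⇒ keep positive
  Longitude: 20.551′ = 0.342517°; total 56.342517
  W ⇒ negate
Point 5:
  Lat: 57.05′ = 0.950833°; total 7.950833
  N → positive
  λ: 54.4395′ = 0.907325°; total 108.907325
  W ⇒ negate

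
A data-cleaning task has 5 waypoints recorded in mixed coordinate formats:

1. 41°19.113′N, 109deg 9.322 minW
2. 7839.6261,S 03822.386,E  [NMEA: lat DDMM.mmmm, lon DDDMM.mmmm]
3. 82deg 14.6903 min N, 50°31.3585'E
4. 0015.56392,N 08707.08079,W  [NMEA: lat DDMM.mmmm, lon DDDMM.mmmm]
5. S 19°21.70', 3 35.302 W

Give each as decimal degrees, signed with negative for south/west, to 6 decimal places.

1. 41.318550, -109.155367
2. -78.660435, 38.373100
3. 82.244838, 50.522642
4. 0.259399, -87.118013
5. -19.361667, -3.588367

Point 1:
  φ: 41 + 19.113/60 = 41.3185500
  N → positive
  λ: 9.322′ = 0.155367°; total 109.1553667
  W → negative
Point 2:
  φ: degrees = first 2 digits = 78, minutes = 39.6261; 78 + 39.6261/60 = 78.6604350
  hemisphere S, so the sign is −
  Longitude: degrees = first 3 digits = 38, minutes = 22.386; 38 + 22.386/60 = 38.3731000
  E ⇒ keep positive
Point 3:
  φ: 82 + 14.6903/60 = 82.2448383
  N ⇒ keep positive
  λ: 31.3585′ = 0.522642°; total 50.5226417
  E → positive
Point 4:
  Latitude: degrees = first 2 digits = 0, minutes = 15.56392; 0 + 15.56392/60 = 0.2593987
  N → positive
  λ: split at 3 digits → 087° and 7.08079′; 87 + 7.08079/60 = 87.1180132
  hemisphere W, so the sign is −
Point 5:
  φ: 21.7′ = 0.361667°; total 19.3616667
  hemisphere S, so the sign is −
  Lon: 3 + 35.302/60 = 3.5883667
  W → negative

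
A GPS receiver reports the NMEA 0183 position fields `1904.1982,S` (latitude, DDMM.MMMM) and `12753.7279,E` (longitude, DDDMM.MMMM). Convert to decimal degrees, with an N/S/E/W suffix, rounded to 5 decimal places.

19.06997° S, 127.89547° E

Lat: degrees = first 2 digits = 19, minutes = 4.1982; 19 + 4.1982/60 = 19.069970
Lon: degrees = first 3 digits = 127, minutes = 53.7279; 127 + 53.7279/60 = 127.895465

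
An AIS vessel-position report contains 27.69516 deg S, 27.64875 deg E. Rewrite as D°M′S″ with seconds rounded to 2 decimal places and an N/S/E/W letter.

φ: whole degrees 27; 41.70960′ → 41′ and 42.5760″
λ: 0.648750 × 60 = 38.92500′ → 38′, remainder × 60 = 55.5000″

27°41′42.58″ S, 27°38′55.50″ E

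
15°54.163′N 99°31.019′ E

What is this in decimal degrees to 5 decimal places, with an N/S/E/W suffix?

15.90272° N, 99.51698° E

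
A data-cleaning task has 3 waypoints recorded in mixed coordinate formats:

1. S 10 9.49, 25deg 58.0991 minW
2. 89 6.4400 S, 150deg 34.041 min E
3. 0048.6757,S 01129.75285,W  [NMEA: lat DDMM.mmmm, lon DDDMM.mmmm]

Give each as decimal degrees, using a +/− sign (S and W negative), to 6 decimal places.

1. -10.158167, -25.968318
2. -89.107333, 150.567350
3. -0.811262, -11.495881

Point 1:
  Latitude: 10 + 9.49/60 = 10.1581667
  S ⇒ negate
  Lon: 25 + 58.0991/60 = 25.9683183
  W ⇒ negate
Point 2:
  φ: 89 + 6.44/60 = 89.1073333
  S ⇒ negate
  Longitude: 34.041′ = 0.567350°; total 150.5673500
  E ⇒ keep positive
Point 3:
  Lat: split at 2 digits → 00° and 48.6757′; 0 + 48.6757/60 = 0.8112617
  S ⇒ negate
  λ: split at 3 digits → 011° and 29.75285′; 11 + 29.75285/60 = 11.4958808
  hemisphere W, so the sign is −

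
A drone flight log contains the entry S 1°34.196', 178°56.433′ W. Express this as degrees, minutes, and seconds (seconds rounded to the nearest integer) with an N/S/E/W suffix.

Latitude: fractional minutes 0.19600 × 60 = 11.76″
Lon: 56.43300′ → 56′ and 0.43300 × 60 = 25.98″

1°34′12″ S, 178°56′26″ W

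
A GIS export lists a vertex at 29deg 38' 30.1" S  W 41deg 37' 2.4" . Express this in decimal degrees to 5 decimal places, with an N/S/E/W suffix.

29.64169° S, 41.61733° W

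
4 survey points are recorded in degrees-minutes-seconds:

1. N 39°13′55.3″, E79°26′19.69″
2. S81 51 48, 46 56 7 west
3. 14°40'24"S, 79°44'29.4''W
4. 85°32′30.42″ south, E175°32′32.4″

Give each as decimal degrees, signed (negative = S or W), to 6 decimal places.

1. 39.232028, 79.438803
2. -81.863333, -46.935278
3. -14.673333, -79.741500
4. -85.541783, 175.542333

Point 1:
  Latitude: 39 + 13/60 + 55.3/3600 = 39.2320278
  N → positive
  Longitude: 79 + 26/60 + 19.69/3600 = 79.4388028
  E → positive
Point 2:
  Latitude: 81 + 51/60 + 48/3600 = 81.8633333
  hemisphere S, so the sign is −
  Lon: 46° + 56/60 + 7/3600 = 46 + 0.933333 + 0.001944 = 46.9352778
  W ⇒ negate
Point 3:
  Lat: 14 + 40/60 + 24/3600 = 14.6733333
  S → negative
  Longitude: 44′ + 29.4″ = 44.49000′; 79 + 44.49000/60 = 79.7415000
  W → negative
Point 4:
  Lat: 32′ + 30.42″ = 32.50700′; 85 + 32.50700/60 = 85.5417833
  S → negative
  λ: 32′ + 32.4″ = 32.54000′; 175 + 32.54000/60 = 175.5423333
  E → positive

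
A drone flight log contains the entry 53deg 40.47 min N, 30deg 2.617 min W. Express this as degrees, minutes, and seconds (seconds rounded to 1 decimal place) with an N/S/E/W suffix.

53°40′28.2″ N, 30°02′37.0″ W

Latitude: 40.47000′ → 40′ and 0.47000 × 60 = 28.200″
Longitude: fractional minutes 0.61700 × 60 = 37.020″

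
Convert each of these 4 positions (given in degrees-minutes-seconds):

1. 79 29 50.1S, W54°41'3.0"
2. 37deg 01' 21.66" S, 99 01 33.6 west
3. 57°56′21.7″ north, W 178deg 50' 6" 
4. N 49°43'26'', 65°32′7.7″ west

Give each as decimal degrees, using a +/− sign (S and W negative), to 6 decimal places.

1. -79.497250, -54.684167
2. -37.022683, -99.026000
3. 57.939361, -178.835000
4. 49.723889, -65.535472

Point 1:
  Latitude: 79° + 29/60 + 50.1/3600 = 79 + 0.483333 + 0.013917 = 79.4972500
  hemisphere S, so the sign is −
  Lon: 41′ + 3″ = 41.05000′; 54 + 41.05000/60 = 54.6841667
  W ⇒ negate
Point 2:
  φ: 37 + 1/60 + 21.66/3600 = 37.0226833
  hemisphere S, so the sign is −
  λ: 1′ + 33.6″ = 1.56000′; 99 + 1.56000/60 = 99.0260000
  hemisphere W, so the sign is −
Point 3:
  φ: 57° + 56/60 + 21.7/3600 = 57 + 0.933333 + 0.006028 = 57.9393611
  N ⇒ keep positive
  λ: 178 + 50/60 + 6/3600 = 178.8350000
  W → negative
Point 4:
  Lat: 43′ + 26″ = 43.43333′; 49 + 43.43333/60 = 49.7238889
  N ⇒ keep positive
  λ: 65° + 32/60 + 7.7/3600 = 65 + 0.533333 + 0.002139 = 65.5354722
  W → negative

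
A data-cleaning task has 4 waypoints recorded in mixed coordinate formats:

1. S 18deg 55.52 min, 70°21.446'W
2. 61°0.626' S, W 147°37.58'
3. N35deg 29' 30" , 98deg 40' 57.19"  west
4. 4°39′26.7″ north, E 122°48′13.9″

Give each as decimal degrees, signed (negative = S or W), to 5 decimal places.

1. -18.92533, -70.35743
2. -61.01043, -147.62633
3. 35.49167, -98.68255
4. 4.65742, 122.80386

Point 1:
  φ: 18 + 55.52/60 = 18.925333
  S → negative
  λ: 70 + 21.446/60 = 70.357433
  W ⇒ negate
Point 2:
  φ: 61 + 0.626/60 = 61.010433
  S ⇒ negate
  Longitude: 147 + 37.58/60 = 147.626333
  W ⇒ negate
Point 3:
  Latitude: 35° + 29/60 + 30/3600 = 35 + 0.483333 + 0.008333 = 35.491667
  N ⇒ keep positive
  Longitude: 98 + 40/60 + 57.19/3600 = 98.682553
  hemisphere W, so the sign is −
Point 4:
  φ: 4° + 39/60 + 26.7/3600 = 4 + 0.650000 + 0.007417 = 4.657417
  N → positive
  Longitude: 122 + 48/60 + 13.9/3600 = 122.803861
  E → positive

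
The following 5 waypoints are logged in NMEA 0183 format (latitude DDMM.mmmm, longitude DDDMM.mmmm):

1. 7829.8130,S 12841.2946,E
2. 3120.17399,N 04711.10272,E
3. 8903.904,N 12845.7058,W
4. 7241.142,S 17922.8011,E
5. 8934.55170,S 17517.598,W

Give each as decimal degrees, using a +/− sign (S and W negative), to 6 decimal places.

1. -78.496883, 128.688243
2. 31.336233, 47.185045
3. 89.065067, -128.761763
4. -72.685700, 179.380018
5. -89.575862, -175.293300

Point 1:
  φ: degrees = first 2 digits = 78, minutes = 29.813; 78 + 29.813/60 = 78.4968833
  S → negative
  Longitude: split at 3 digits → 128° and 41.2946′; 128 + 41.2946/60 = 128.6882433
  E → positive
Point 2:
  Lat: degrees = first 2 digits = 31, minutes = 20.17399; 31 + 20.17399/60 = 31.3362332
  N → positive
  Lon: degrees = first 3 digits = 47, minutes = 11.10272; 47 + 11.10272/60 = 47.1850453
  E ⇒ keep positive
Point 3:
  φ: split at 2 digits → 89° and 3.904′; 89 + 3.904/60 = 89.0650667
  N ⇒ keep positive
  Lon: degrees = first 3 digits = 128, minutes = 45.7058; 128 + 45.7058/60 = 128.7617633
  W → negative
Point 4:
  Lat: degrees = first 2 digits = 72, minutes = 41.142; 72 + 41.142/60 = 72.6857000
  hemisphere S, so the sign is −
  Longitude: split at 3 digits → 179° and 22.8011′; 179 + 22.8011/60 = 179.3800183
  E → positive
Point 5:
  φ: split at 2 digits → 89° and 34.5517′; 89 + 34.5517/60 = 89.5758617
  hemisphere S, so the sign is −
  λ: degrees = first 3 digits = 175, minutes = 17.598; 175 + 17.598/60 = 175.2933000
  hemisphere W, so the sign is −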